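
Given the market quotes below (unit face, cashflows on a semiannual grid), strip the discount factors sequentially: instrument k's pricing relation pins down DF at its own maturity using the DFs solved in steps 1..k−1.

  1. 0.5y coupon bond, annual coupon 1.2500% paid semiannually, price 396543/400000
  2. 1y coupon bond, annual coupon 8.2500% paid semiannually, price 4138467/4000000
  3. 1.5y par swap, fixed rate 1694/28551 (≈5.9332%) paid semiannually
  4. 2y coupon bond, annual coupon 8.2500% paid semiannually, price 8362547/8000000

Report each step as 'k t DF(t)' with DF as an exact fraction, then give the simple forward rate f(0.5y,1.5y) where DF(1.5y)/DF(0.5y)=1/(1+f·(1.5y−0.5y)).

1 1/2 2463/2500
2 1 4773/5000
3 3/2 9153/10000
4 2 2227/2500
f(0.5y,1.5y) = ((2463/2500)/(9153/10000) − 1)/(1) = 233/3051 ≈ 7.6368%

step 1 [0.5y] bond c/2=1/160: DF=(396543/400000 − 1/160·(0))/(1+1/160) = 2463/2500 ≈ 0.985200
step 2 [1y] bond c/2=33/800: DF=(4138467/4000000 − 33/800·(0.985200))/(1+33/800) = 4773/5000 ≈ 0.954600
step 3 [1.5y] swap r/2=847/28551: DF=(1 − 847/28551·(0.985200+0.954600))/(1+847/28551) = 9153/10000 ≈ 0.915300
step 4 [2y] bond c/2=33/800: DF=(8362547/8000000 − 33/800·(0.985200+0.954600+0.915300))/(1+33/800) = 2227/2500 ≈ 0.890800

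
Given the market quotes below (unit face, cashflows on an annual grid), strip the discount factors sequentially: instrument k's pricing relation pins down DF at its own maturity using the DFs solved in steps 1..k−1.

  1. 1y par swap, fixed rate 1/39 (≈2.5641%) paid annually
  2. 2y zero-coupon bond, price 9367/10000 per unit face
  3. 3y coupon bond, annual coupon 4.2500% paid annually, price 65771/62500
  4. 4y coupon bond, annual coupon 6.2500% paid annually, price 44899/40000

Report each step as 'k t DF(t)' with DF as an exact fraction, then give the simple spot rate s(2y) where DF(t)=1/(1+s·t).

1 1 39/40
2 2 9367/10000
3 3 1863/2000
4 4 2223/2500
s(2y) = (1/(9367/10000) − 1)/(2) = 633/18734 ≈ 3.3789%

step 1 [1y] swap r/1=1/39: DF=(1 − 1/39·(0))/(1+1/39) = 39/40 ≈ 0.975000
step 2 [2y] zero: DF = P = 9367/10000 ≈ 0.936700
step 3 [3y] bond c/1=17/400: DF=(65771/62500 − 17/400·(0.975000+0.936700))/(1+17/400) = 1863/2000 ≈ 0.931500
step 4 [4y] bond c/1=1/16: DF=(44899/40000 − 1/16·(0.975000+0.936700+0.931500))/(1+1/16) = 2223/2500 ≈ 0.889200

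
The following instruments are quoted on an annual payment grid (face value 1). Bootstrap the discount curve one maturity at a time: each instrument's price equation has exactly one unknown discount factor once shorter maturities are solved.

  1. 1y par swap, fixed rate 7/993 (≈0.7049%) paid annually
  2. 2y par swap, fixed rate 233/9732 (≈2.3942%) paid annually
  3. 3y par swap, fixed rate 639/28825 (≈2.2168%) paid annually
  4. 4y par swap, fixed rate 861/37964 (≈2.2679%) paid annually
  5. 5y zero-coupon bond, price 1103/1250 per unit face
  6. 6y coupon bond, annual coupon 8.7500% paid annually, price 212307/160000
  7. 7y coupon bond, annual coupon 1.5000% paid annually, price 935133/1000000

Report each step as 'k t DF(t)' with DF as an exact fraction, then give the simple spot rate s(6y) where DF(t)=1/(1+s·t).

step 1 [1y] swap r/1=7/993: DF=(1 − 7/993·(0))/(1+7/993) = 993/1000 ≈ 0.993000
step 2 [2y] swap r/1=233/9732: DF=(1 − 233/9732·(0.993000))/(1+233/9732) = 4767/5000 ≈ 0.953400
step 3 [3y] swap r/1=639/28825: DF=(1 − 639/28825·(0.993000+0.953400))/(1+639/28825) = 9361/10000 ≈ 0.936100
step 4 [4y] swap r/1=861/37964: DF=(1 − 861/37964·(0.993000+0.953400+0.936100))/(1+861/37964) = 9139/10000 ≈ 0.913900
step 5 [5y] zero: DF = P = 1103/1250 ≈ 0.882400
step 6 [6y] bond c/1=7/80: DF=(212307/160000 − 7/80·(0.993000+0.953400+0.936100+0.913900+0.882400))/(1+7/80) = 8437/10000 ≈ 0.843700
step 7 [7y] bond c/1=3/200: DF=(935133/1000000 − 3/200·(0.993000+0.953400+0.936100+0.913900+0.882400+0.843700))/(1+3/200) = 8397/10000 ≈ 0.839700

1 1 993/1000
2 2 4767/5000
3 3 9361/10000
4 4 9139/10000
5 5 1103/1250
6 6 8437/10000
7 7 8397/10000
s(6y) = (1/(8437/10000) − 1)/(6) = 521/16874 ≈ 3.0876%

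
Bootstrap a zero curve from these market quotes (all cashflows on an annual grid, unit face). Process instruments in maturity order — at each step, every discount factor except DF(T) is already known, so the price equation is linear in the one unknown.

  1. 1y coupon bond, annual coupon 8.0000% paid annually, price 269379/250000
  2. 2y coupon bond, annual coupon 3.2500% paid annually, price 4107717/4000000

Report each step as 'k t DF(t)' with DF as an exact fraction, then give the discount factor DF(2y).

1 1 9977/10000
2 2 602/625
DF(2y) = 602/625 ≈ 0.963200

step 1 [1y] bond c/1=2/25: DF=(269379/250000 − 2/25·(0))/(1+2/25) = 9977/10000 ≈ 0.997700
step 2 [2y] bond c/1=13/400: DF=(4107717/4000000 − 13/400·(0.997700))/(1+13/400) = 602/625 ≈ 0.963200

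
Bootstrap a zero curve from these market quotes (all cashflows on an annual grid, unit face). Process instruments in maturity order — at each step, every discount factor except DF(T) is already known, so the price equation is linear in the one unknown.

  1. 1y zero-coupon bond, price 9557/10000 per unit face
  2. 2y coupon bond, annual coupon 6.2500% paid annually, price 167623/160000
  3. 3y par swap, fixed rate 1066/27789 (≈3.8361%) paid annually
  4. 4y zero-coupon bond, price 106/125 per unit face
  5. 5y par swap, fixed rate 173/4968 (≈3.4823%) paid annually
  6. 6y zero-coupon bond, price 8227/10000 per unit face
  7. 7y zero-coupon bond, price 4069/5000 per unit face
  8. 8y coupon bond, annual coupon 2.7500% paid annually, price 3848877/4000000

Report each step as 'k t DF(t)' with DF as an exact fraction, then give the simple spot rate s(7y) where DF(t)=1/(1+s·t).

step 1 [1y] zero: DF = P = 9557/10000 ≈ 0.955700
step 2 [2y] bond c/1=1/16: DF=(167623/160000 − 1/16·(0.955700))/(1+1/16) = 4649/5000 ≈ 0.929800
step 3 [3y] swap r/1=1066/27789: DF=(1 − 1066/27789·(0.955700+0.929800))/(1+1066/27789) = 4467/5000 ≈ 0.893400
step 4 [4y] zero: DF = P = 106/125 ≈ 0.848000
step 5 [5y] swap r/1=173/4968: DF=(1 − 173/4968·(0.955700+0.929800+0.893400+0.848000))/(1+173/4968) = 8443/10000 ≈ 0.844300
step 6 [6y] zero: DF = P = 8227/10000 ≈ 0.822700
step 7 [7y] zero: DF = P = 4069/5000 ≈ 0.813800
step 8 [8y] bond c/1=11/400: DF=(3848877/4000000 − 11/400·(0.955700+0.929800+0.893400+0.848000+0.844300+0.822700+0.813800))/(1+11/400) = 773/1000 ≈ 0.773000

1 1 9557/10000
2 2 4649/5000
3 3 4467/5000
4 4 106/125
5 5 8443/10000
6 6 8227/10000
7 7 4069/5000
8 8 773/1000
s(7y) = (1/(4069/5000) − 1)/(7) = 133/4069 ≈ 3.2686%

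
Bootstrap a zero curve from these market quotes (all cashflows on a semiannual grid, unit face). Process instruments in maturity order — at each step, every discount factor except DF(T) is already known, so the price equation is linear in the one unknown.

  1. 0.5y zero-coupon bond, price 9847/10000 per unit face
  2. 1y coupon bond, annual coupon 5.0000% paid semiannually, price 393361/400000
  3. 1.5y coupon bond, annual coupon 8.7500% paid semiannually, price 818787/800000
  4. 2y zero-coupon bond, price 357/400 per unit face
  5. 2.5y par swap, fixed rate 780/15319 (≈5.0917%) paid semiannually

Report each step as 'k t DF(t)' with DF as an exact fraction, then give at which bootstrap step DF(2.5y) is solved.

1 1/2 9847/10000
2 1 4677/5000
3 3/2 9001/10000
4 2 357/400
5 5/2 883/1000
DF(2.5y) is solved at step 5

step 1 [0.5y] zero: DF = P = 9847/10000 ≈ 0.984700
step 2 [1y] bond c/2=1/40: DF=(393361/400000 − 1/40·(0.984700))/(1+1/40) = 4677/5000 ≈ 0.935400
step 3 [1.5y] bond c/2=7/160: DF=(818787/800000 − 7/160·(0.984700+0.935400))/(1+7/160) = 9001/10000 ≈ 0.900100
step 4 [2y] zero: DF = P = 357/400 ≈ 0.892500
step 5 [2.5y] swap r/2=390/15319: DF=(1 − 390/15319·(0.984700+0.935400+0.900100+0.892500))/(1+390/15319) = 883/1000 ≈ 0.883000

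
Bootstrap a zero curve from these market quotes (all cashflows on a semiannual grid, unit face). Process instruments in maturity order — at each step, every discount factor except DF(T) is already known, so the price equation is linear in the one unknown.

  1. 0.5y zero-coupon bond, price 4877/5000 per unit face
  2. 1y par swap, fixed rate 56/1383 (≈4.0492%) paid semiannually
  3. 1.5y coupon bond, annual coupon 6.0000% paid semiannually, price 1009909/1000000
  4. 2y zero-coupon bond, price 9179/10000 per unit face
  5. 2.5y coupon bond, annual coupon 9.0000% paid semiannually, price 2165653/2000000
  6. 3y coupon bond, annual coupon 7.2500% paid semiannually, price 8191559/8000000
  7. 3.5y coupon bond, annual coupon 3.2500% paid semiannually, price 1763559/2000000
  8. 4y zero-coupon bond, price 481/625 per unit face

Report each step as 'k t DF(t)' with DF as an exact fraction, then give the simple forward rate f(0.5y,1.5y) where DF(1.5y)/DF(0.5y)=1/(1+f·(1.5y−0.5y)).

1 1/2 4877/5000
2 1 1201/1250
3 3/2 9241/10000
4 2 9179/10000
5 5/2 1747/2000
6 3 4127/5000
7 7/2 7801/10000
8 4 481/625
f(0.5y,1.5y) = ((4877/5000)/(9241/10000) − 1)/(1) = 513/9241 ≈ 5.5513%

step 1 [0.5y] zero: DF = P = 4877/5000 ≈ 0.975400
step 2 [1y] swap r/2=28/1383: DF=(1 − 28/1383·(0.975400))/(1+28/1383) = 1201/1250 ≈ 0.960800
step 3 [1.5y] bond c/2=3/100: DF=(1009909/1000000 − 3/100·(0.975400+0.960800))/(1+3/100) = 9241/10000 ≈ 0.924100
step 4 [2y] zero: DF = P = 9179/10000 ≈ 0.917900
step 5 [2.5y] bond c/2=9/200: DF=(2165653/2000000 − 9/200·(0.975400+0.960800+0.924100+0.917900))/(1+9/200) = 1747/2000 ≈ 0.873500
step 6 [3y] bond c/2=29/800: DF=(8191559/8000000 − 29/800·(0.975400+0.960800+0.924100+0.917900+0.873500))/(1+29/800) = 4127/5000 ≈ 0.825400
step 7 [3.5y] bond c/2=13/800: DF=(1763559/2000000 − 13/800·(0.975400+0.960800+0.924100+0.917900+0.873500+0.825400))/(1+13/800) = 7801/10000 ≈ 0.780100
step 8 [4y] zero: DF = P = 481/625 ≈ 0.769600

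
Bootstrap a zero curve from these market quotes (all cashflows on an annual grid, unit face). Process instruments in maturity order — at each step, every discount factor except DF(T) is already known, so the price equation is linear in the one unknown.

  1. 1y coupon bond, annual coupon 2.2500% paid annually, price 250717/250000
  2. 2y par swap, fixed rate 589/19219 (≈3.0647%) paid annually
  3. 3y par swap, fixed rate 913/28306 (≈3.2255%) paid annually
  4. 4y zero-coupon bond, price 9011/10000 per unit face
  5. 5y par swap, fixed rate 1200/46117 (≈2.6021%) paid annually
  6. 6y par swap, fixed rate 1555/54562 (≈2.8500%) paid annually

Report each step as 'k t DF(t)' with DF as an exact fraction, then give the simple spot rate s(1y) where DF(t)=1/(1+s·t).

step 1 [1y] bond c/1=9/400: DF=(250717/250000 − 9/400·(0))/(1+9/400) = 613/625 ≈ 0.980800
step 2 [2y] swap r/1=589/19219: DF=(1 − 589/19219·(0.980800))/(1+589/19219) = 9411/10000 ≈ 0.941100
step 3 [3y] swap r/1=913/28306: DF=(1 − 913/28306·(0.980800+0.941100))/(1+913/28306) = 9087/10000 ≈ 0.908700
step 4 [4y] zero: DF = P = 9011/10000 ≈ 0.901100
step 5 [5y] swap r/1=1200/46117: DF=(1 − 1200/46117·(0.980800+0.941100+0.908700+0.901100))/(1+1200/46117) = 22/25 ≈ 0.880000
step 6 [6y] swap r/1=1555/54562: DF=(1 − 1555/54562·(0.980800+0.941100+0.908700+0.901100+0.880000))/(1+1555/54562) = 1689/2000 ≈ 0.844500

1 1 613/625
2 2 9411/10000
3 3 9087/10000
4 4 9011/10000
5 5 22/25
6 6 1689/2000
s(1y) = (1/(613/625) − 1)/(1) = 12/613 ≈ 1.9576%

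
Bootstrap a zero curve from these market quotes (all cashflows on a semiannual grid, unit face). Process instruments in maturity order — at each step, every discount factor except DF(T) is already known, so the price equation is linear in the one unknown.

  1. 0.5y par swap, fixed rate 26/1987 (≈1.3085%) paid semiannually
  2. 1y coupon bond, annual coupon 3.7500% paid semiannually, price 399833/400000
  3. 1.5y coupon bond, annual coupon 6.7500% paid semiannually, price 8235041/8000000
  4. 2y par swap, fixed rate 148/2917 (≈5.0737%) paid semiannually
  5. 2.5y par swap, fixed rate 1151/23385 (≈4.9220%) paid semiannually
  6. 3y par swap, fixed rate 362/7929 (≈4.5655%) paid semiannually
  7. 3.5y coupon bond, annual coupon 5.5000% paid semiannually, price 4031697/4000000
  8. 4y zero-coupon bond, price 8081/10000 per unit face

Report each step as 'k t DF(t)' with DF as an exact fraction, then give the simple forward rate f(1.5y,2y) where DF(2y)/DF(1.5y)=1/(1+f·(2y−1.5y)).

1 1/2 1987/2000
2 1 9629/10000
3 3/2 9319/10000
4 2 4519/5000
5 5/2 8849/10000
6 3 8733/10000
7 7/2 2081/2500
8 4 8081/10000
f(1.5y,2y) = ((9319/10000)/(4519/5000) − 1)/(1/2) = 281/4519 ≈ 6.2182%

step 1 [0.5y] swap r/2=13/1987: DF=(1 − 13/1987·(0))/(1+13/1987) = 1987/2000 ≈ 0.993500
step 2 [1y] bond c/2=3/160: DF=(399833/400000 − 3/160·(0.993500))/(1+3/160) = 9629/10000 ≈ 0.962900
step 3 [1.5y] bond c/2=27/800: DF=(8235041/8000000 − 27/800·(0.993500+0.962900))/(1+27/800) = 9319/10000 ≈ 0.931900
step 4 [2y] swap r/2=74/2917: DF=(1 − 74/2917·(0.993500+0.962900+0.931900))/(1+74/2917) = 4519/5000 ≈ 0.903800
step 5 [2.5y] swap r/2=1151/46770: DF=(1 − 1151/46770·(0.993500+0.962900+0.931900+0.903800))/(1+1151/46770) = 8849/10000 ≈ 0.884900
step 6 [3y] swap r/2=181/7929: DF=(1 − 181/7929·(0.993500+0.962900+0.931900+0.903800+0.884900))/(1+181/7929) = 8733/10000 ≈ 0.873300
step 7 [3.5y] bond c/2=11/400: DF=(4031697/4000000 − 11/400·(0.993500+0.962900+0.931900+0.903800+0.884900+0.873300))/(1+11/400) = 2081/2500 ≈ 0.832400
step 8 [4y] zero: DF = P = 8081/10000 ≈ 0.808100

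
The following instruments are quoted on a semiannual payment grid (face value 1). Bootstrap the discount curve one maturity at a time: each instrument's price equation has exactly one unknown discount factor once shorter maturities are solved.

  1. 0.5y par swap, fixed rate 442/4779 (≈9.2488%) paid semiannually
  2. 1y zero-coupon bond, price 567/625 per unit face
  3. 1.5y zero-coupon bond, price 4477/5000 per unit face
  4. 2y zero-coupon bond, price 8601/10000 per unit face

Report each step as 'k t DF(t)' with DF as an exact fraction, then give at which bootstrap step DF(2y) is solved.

step 1 [0.5y] swap r/2=221/4779: DF=(1 − 221/4779·(0))/(1+221/4779) = 4779/5000 ≈ 0.955800
step 2 [1y] zero: DF = P = 567/625 ≈ 0.907200
step 3 [1.5y] zero: DF = P = 4477/5000 ≈ 0.895400
step 4 [2y] zero: DF = P = 8601/10000 ≈ 0.860100

1 1/2 4779/5000
2 1 567/625
3 3/2 4477/5000
4 2 8601/10000
DF(2y) is solved at step 4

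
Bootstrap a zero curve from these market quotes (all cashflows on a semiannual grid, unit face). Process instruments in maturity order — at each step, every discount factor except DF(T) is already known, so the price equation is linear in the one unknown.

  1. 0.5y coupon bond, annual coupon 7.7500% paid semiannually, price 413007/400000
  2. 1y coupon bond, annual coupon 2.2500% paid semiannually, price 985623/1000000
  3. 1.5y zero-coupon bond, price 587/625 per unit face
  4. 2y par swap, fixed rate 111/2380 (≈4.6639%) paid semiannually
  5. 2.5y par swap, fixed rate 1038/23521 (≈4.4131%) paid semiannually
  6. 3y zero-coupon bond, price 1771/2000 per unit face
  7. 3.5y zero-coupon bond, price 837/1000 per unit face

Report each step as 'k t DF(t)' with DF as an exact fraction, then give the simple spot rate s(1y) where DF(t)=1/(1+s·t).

1 1/2 497/500
2 1 2409/2500
3 3/2 587/625
4 2 1139/1250
5 5/2 4481/5000
6 3 1771/2000
7 7/2 837/1000
s(1y) = (1/(2409/2500) − 1)/(1) = 91/2409 ≈ 3.7775%

step 1 [0.5y] bond c/2=31/800: DF=(413007/400000 − 31/800·(0))/(1+31/800) = 497/500 ≈ 0.994000
step 2 [1y] bond c/2=9/800: DF=(985623/1000000 − 9/800·(0.994000))/(1+9/800) = 2409/2500 ≈ 0.963600
step 3 [1.5y] zero: DF = P = 587/625 ≈ 0.939200
step 4 [2y] swap r/2=111/4760: DF=(1 − 111/4760·(0.994000+0.963600+0.939200))/(1+111/4760) = 1139/1250 ≈ 0.911200
step 5 [2.5y] swap r/2=519/23521: DF=(1 − 519/23521·(0.994000+0.963600+0.939200+0.911200))/(1+519/23521) = 4481/5000 ≈ 0.896200
step 6 [3y] zero: DF = P = 1771/2000 ≈ 0.885500
step 7 [3.5y] zero: DF = P = 837/1000 ≈ 0.837000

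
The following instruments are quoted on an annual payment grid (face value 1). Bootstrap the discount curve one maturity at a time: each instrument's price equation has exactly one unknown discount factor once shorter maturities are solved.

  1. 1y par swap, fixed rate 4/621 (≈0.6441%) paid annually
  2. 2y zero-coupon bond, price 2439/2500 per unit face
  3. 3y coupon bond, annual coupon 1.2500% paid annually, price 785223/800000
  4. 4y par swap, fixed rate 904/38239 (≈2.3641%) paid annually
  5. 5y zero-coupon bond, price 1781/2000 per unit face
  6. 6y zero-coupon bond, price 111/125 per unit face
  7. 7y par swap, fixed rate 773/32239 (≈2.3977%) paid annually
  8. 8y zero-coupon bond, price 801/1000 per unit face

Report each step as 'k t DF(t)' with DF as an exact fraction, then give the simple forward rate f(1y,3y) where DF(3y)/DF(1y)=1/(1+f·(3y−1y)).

step 1 [1y] swap r/1=4/621: DF=(1 − 4/621·(0))/(1+4/621) = 621/625 ≈ 0.993600
step 2 [2y] zero: DF = P = 2439/2500 ≈ 0.975600
step 3 [3y] bond c/1=1/80: DF=(785223/800000 − 1/80·(0.993600+0.975600))/(1+1/80) = 9451/10000 ≈ 0.945100
step 4 [4y] swap r/1=904/38239: DF=(1 − 904/38239·(0.993600+0.975600+0.945100))/(1+904/38239) = 1137/1250 ≈ 0.909600
step 5 [5y] zero: DF = P = 1781/2000 ≈ 0.890500
step 6 [6y] zero: DF = P = 111/125 ≈ 0.888000
step 7 [7y] swap r/1=773/32239: DF=(1 − 773/32239·(0.993600+0.975600+0.945100+0.909600+0.890500+0.888000))/(1+773/32239) = 4227/5000 ≈ 0.845400
step 8 [8y] zero: DF = P = 801/1000 ≈ 0.801000

1 1 621/625
2 2 2439/2500
3 3 9451/10000
4 4 1137/1250
5 5 1781/2000
6 6 111/125
7 7 4227/5000
8 8 801/1000
f(1y,3y) = ((621/625)/(9451/10000) − 1)/(2) = 485/18902 ≈ 2.5659%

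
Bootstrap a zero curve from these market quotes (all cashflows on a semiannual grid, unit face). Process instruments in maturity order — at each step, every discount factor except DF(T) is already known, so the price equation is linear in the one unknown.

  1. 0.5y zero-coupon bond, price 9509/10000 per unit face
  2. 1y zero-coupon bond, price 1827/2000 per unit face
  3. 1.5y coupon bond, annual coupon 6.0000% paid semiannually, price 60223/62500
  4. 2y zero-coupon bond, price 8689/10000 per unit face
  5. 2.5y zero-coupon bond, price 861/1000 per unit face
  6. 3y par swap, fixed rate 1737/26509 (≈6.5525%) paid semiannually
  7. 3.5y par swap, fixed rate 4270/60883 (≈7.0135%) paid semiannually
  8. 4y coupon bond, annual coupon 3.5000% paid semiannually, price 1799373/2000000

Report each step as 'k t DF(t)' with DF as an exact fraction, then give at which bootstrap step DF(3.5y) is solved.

1 1/2 9509/10000
2 1 1827/2000
3 3/2 2203/2500
4 2 8689/10000
5 5/2 861/1000
6 3 8263/10000
7 7/2 1573/2000
8 4 1559/2000
DF(3.5y) is solved at step 7

step 1 [0.5y] zero: DF = P = 9509/10000 ≈ 0.950900
step 2 [1y] zero: DF = P = 1827/2000 ≈ 0.913500
step 3 [1.5y] bond c/2=3/100: DF=(60223/62500 − 3/100·(0.950900+0.913500))/(1+3/100) = 2203/2500 ≈ 0.881200
step 4 [2y] zero: DF = P = 8689/10000 ≈ 0.868900
step 5 [2.5y] zero: DF = P = 861/1000 ≈ 0.861000
step 6 [3y] swap r/2=1737/53018: DF=(1 − 1737/53018·(0.950900+0.913500+0.881200+0.868900+0.861000))/(1+1737/53018) = 8263/10000 ≈ 0.826300
step 7 [3.5y] swap r/2=2135/60883: DF=(1 − 2135/60883·(0.950900+0.913500+0.881200+0.868900+0.861000+0.826300))/(1+2135/60883) = 1573/2000 ≈ 0.786500
step 8 [4y] bond c/2=7/400: DF=(1799373/2000000 − 7/400·(0.950900+0.913500+0.881200+0.868900+0.861000+0.826300+0.786500))/(1+7/400) = 1559/2000 ≈ 0.779500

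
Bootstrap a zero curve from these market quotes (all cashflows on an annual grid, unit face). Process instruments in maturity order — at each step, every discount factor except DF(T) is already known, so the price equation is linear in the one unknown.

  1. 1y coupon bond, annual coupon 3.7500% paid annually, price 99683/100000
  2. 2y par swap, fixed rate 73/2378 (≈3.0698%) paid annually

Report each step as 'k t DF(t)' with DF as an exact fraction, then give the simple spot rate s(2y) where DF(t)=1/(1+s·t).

step 1 [1y] bond c/1=3/80: DF=(99683/100000 − 3/80·(0))/(1+3/80) = 1201/1250 ≈ 0.960800
step 2 [2y] swap r/1=73/2378: DF=(1 − 73/2378·(0.960800))/(1+73/2378) = 1177/1250 ≈ 0.941600

1 1 1201/1250
2 2 1177/1250
s(2y) = (1/(1177/1250) − 1)/(2) = 73/2354 ≈ 3.1011%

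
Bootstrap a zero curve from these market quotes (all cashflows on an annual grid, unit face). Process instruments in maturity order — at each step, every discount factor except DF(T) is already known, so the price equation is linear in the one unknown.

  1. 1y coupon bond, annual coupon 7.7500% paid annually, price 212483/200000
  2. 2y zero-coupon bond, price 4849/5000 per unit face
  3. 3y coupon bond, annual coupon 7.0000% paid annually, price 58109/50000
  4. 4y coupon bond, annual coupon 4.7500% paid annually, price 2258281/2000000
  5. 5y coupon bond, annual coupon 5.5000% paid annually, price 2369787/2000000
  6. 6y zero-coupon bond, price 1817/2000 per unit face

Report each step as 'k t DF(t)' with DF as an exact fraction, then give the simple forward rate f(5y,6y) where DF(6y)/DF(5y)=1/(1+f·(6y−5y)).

1 1 493/500
2 2 4849/5000
3 3 4791/5000
4 4 4729/5000
5 5 9219/10000
6 6 1817/2000
f(5y,6y) = ((9219/10000)/(1817/2000) − 1)/(1) = 134/9085 ≈ 1.4750%

step 1 [1y] bond c/1=31/400: DF=(212483/200000 − 31/400·(0))/(1+31/400) = 493/500 ≈ 0.986000
step 2 [2y] zero: DF = P = 4849/5000 ≈ 0.969800
step 3 [3y] bond c/1=7/100: DF=(58109/50000 − 7/100·(0.986000+0.969800))/(1+7/100) = 4791/5000 ≈ 0.958200
step 4 [4y] bond c/1=19/400: DF=(2258281/2000000 − 19/400·(0.986000+0.969800+0.958200))/(1+19/400) = 4729/5000 ≈ 0.945800
step 5 [5y] bond c/1=11/200: DF=(2369787/2000000 − 11/200·(0.986000+0.969800+0.958200+0.945800))/(1+11/200) = 9219/10000 ≈ 0.921900
step 6 [6y] zero: DF = P = 1817/2000 ≈ 0.908500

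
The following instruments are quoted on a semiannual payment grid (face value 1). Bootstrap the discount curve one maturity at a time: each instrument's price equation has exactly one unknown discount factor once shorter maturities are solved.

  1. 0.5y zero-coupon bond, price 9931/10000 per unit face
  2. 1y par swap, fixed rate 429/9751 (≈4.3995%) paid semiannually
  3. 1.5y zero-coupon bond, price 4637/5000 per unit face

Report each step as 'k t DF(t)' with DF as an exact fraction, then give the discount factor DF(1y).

step 1 [0.5y] zero: DF = P = 9931/10000 ≈ 0.993100
step 2 [1y] swap r/2=429/19502: DF=(1 − 429/19502·(0.993100))/(1+429/19502) = 9571/10000 ≈ 0.957100
step 3 [1.5y] zero: DF = P = 4637/5000 ≈ 0.927400

1 1/2 9931/10000
2 1 9571/10000
3 3/2 4637/5000
DF(1y) = 9571/10000 ≈ 0.957100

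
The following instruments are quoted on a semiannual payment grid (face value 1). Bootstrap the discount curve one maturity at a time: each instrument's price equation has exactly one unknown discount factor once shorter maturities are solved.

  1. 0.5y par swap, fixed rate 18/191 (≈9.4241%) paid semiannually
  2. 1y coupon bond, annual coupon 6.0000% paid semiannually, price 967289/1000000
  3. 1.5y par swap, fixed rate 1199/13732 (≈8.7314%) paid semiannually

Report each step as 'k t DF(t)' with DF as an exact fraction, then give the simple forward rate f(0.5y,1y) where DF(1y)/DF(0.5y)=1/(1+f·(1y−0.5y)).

1 1/2 191/200
2 1 9113/10000
3 3/2 8801/10000
f(0.5y,1y) = ((191/200)/(9113/10000) − 1)/(1/2) = 874/9113 ≈ 9.5907%

step 1 [0.5y] swap r/2=9/191: DF=(1 − 9/191·(0))/(1+9/191) = 191/200 ≈ 0.955000
step 2 [1y] bond c/2=3/100: DF=(967289/1000000 − 3/100·(0.955000))/(1+3/100) = 9113/10000 ≈ 0.911300
step 3 [1.5y] swap r/2=1199/27464: DF=(1 − 1199/27464·(0.955000+0.911300))/(1+1199/27464) = 8801/10000 ≈ 0.880100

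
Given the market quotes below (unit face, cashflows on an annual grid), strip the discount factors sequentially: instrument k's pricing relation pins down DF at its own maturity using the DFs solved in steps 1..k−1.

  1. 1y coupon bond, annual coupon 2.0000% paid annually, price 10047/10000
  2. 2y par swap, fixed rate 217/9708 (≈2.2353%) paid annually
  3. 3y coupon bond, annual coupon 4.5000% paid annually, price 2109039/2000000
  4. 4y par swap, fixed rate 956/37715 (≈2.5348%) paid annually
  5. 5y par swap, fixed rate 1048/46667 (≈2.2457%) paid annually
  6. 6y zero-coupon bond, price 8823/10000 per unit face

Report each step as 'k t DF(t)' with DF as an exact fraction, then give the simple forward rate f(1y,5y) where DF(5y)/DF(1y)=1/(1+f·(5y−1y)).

1 1 197/200
2 2 4783/5000
3 3 1851/2000
4 4 2261/2500
5 5 1119/1250
6 6 8823/10000
f(1y,5y) = ((197/200)/(1119/1250) − 1)/(4) = 449/17904 ≈ 2.5078%

step 1 [1y] bond c/1=1/50: DF=(10047/10000 − 1/50·(0))/(1+1/50) = 197/200 ≈ 0.985000
step 2 [2y] swap r/1=217/9708: DF=(1 − 217/9708·(0.985000))/(1+217/9708) = 4783/5000 ≈ 0.956600
step 3 [3y] bond c/1=9/200: DF=(2109039/2000000 − 9/200·(0.985000+0.956600))/(1+9/200) = 1851/2000 ≈ 0.925500
step 4 [4y] swap r/1=956/37715: DF=(1 − 956/37715·(0.985000+0.956600+0.925500))/(1+956/37715) = 2261/2500 ≈ 0.904400
step 5 [5y] swap r/1=1048/46667: DF=(1 − 1048/46667·(0.985000+0.956600+0.925500+0.904400))/(1+1048/46667) = 1119/1250 ≈ 0.895200
step 6 [6y] zero: DF = P = 8823/10000 ≈ 0.882300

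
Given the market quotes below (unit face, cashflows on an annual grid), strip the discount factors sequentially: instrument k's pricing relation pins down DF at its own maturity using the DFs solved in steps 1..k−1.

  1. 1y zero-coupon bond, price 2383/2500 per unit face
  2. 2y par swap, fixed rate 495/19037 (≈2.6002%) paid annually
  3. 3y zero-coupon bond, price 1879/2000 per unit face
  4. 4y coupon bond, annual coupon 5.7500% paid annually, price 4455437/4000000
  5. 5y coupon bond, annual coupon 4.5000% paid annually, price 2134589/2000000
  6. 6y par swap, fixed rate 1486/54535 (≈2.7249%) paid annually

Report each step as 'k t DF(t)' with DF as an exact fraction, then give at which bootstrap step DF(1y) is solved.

step 1 [1y] zero: DF = P = 2383/2500 ≈ 0.953200
step 2 [2y] swap r/1=495/19037: DF=(1 − 495/19037·(0.953200))/(1+495/19037) = 1901/2000 ≈ 0.950500
step 3 [3y] zero: DF = P = 1879/2000 ≈ 0.939500
step 4 [4y] bond c/1=23/400: DF=(4455437/4000000 − 23/400·(0.953200+0.950500+0.939500))/(1+23/400) = 8987/10000 ≈ 0.898700
step 5 [5y] bond c/1=9/200: DF=(2134589/2000000 − 9/200·(0.953200+0.950500+0.939500+0.898700))/(1+9/200) = 4301/5000 ≈ 0.860200
step 6 [6y] swap r/1=1486/54535: DF=(1 − 1486/54535·(0.953200+0.950500+0.939500+0.898700+0.860200))/(1+1486/54535) = 4257/5000 ≈ 0.851400

1 1 2383/2500
2 2 1901/2000
3 3 1879/2000
4 4 8987/10000
5 5 4301/5000
6 6 4257/5000
DF(1y) is solved at step 1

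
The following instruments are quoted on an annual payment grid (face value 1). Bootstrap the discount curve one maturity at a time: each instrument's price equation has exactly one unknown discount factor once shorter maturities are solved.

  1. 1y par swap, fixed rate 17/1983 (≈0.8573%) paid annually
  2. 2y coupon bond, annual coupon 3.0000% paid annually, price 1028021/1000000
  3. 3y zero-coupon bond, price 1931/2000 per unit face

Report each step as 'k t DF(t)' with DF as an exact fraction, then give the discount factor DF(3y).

1 1 1983/2000
2 2 2423/2500
3 3 1931/2000
DF(3y) = 1931/2000 ≈ 0.965500

step 1 [1y] swap r/1=17/1983: DF=(1 − 17/1983·(0))/(1+17/1983) = 1983/2000 ≈ 0.991500
step 2 [2y] bond c/1=3/100: DF=(1028021/1000000 − 3/100·(0.991500))/(1+3/100) = 2423/2500 ≈ 0.969200
step 3 [3y] zero: DF = P = 1931/2000 ≈ 0.965500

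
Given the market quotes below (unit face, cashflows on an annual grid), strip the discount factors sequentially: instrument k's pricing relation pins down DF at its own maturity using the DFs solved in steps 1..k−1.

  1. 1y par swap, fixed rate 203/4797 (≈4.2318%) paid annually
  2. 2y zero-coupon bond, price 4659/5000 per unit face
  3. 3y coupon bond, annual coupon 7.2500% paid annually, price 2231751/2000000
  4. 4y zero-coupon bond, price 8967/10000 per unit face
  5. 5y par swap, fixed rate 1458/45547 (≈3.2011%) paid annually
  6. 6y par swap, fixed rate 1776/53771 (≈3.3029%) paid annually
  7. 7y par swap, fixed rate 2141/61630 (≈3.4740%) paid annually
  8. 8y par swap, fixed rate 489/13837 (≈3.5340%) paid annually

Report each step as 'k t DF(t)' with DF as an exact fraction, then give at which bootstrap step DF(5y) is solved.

1 1 4797/5000
2 2 4659/5000
3 3 4563/5000
4 4 8967/10000
5 5 4271/5000
6 6 514/625
7 7 7859/10000
8 8 1511/2000
DF(5y) is solved at step 5

step 1 [1y] swap r/1=203/4797: DF=(1 − 203/4797·(0))/(1+203/4797) = 4797/5000 ≈ 0.959400
step 2 [2y] zero: DF = P = 4659/5000 ≈ 0.931800
step 3 [3y] bond c/1=29/400: DF=(2231751/2000000 − 29/400·(0.959400+0.931800))/(1+29/400) = 4563/5000 ≈ 0.912600
step 4 [4y] zero: DF = P = 8967/10000 ≈ 0.896700
step 5 [5y] swap r/1=1458/45547: DF=(1 − 1458/45547·(0.959400+0.931800+0.912600+0.896700))/(1+1458/45547) = 4271/5000 ≈ 0.854200
step 6 [6y] swap r/1=1776/53771: DF=(1 − 1776/53771·(0.959400+0.931800+0.912600+0.896700+0.854200))/(1+1776/53771) = 514/625 ≈ 0.822400
step 7 [7y] swap r/1=2141/61630: DF=(1 − 2141/61630·(0.959400+0.931800+0.912600+0.896700+0.854200+0.822400))/(1+2141/61630) = 7859/10000 ≈ 0.785900
step 8 [8y] swap r/1=489/13837: DF=(1 − 489/13837·(0.959400+0.931800+0.912600+0.896700+0.854200+0.822400+0.785900))/(1+489/13837) = 1511/2000 ≈ 0.755500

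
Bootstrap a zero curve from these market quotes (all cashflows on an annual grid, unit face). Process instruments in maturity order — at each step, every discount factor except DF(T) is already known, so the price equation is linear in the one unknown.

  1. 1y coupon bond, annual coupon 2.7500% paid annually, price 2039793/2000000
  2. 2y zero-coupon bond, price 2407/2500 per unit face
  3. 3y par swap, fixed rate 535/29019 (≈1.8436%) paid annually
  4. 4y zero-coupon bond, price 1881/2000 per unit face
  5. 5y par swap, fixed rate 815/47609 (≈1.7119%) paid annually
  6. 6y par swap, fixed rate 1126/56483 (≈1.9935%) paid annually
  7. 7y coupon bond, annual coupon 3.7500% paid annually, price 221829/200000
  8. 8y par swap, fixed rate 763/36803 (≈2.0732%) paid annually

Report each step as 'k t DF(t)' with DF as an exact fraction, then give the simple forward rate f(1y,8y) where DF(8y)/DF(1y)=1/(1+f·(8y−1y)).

step 1 [1y] bond c/1=11/400: DF=(2039793/2000000 − 11/400·(0))/(1+11/400) = 4963/5000 ≈ 0.992600
step 2 [2y] zero: DF = P = 2407/2500 ≈ 0.962800
step 3 [3y] swap r/1=535/29019: DF=(1 − 535/29019·(0.992600+0.962800))/(1+535/29019) = 1893/2000 ≈ 0.946500
step 4 [4y] zero: DF = P = 1881/2000 ≈ 0.940500
step 5 [5y] swap r/1=815/47609: DF=(1 − 815/47609·(0.992600+0.962800+0.946500+0.940500))/(1+815/47609) = 1837/2000 ≈ 0.918500
step 6 [6y] swap r/1=1126/56483: DF=(1 − 1126/56483·(0.992600+0.962800+0.946500+0.940500+0.918500))/(1+1126/56483) = 4437/5000 ≈ 0.887400
step 7 [7y] bond c/1=3/80: DF=(221829/200000 − 3/80·(0.992600+0.962800+0.946500+0.940500+0.918500+0.887400))/(1+3/80) = 8649/10000 ≈ 0.864900
step 8 [8y] swap r/1=763/36803: DF=(1 − 763/36803·(0.992600+0.962800+0.946500+0.940500+0.918500+0.887400+0.864900))/(1+763/36803) = 4237/5000 ≈ 0.847400

1 1 4963/5000
2 2 2407/2500
3 3 1893/2000
4 4 1881/2000
5 5 1837/2000
6 6 4437/5000
7 7 8649/10000
8 8 4237/5000
f(1y,8y) = ((4963/5000)/(4237/5000) − 1)/(7) = 726/29659 ≈ 2.4478%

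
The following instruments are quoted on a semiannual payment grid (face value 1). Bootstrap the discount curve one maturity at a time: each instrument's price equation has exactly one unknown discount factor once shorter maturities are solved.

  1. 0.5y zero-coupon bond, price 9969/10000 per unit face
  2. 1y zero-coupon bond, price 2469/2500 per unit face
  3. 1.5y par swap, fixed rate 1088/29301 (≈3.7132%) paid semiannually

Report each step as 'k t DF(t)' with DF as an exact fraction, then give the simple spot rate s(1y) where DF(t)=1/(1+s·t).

1 1/2 9969/10000
2 1 2469/2500
3 3/2 591/625
s(1y) = (1/(2469/2500) − 1)/(1) = 31/2469 ≈ 1.2556%

step 1 [0.5y] zero: DF = P = 9969/10000 ≈ 0.996900
step 2 [1y] zero: DF = P = 2469/2500 ≈ 0.987600
step 3 [1.5y] swap r/2=544/29301: DF=(1 − 544/29301·(0.996900+0.987600))/(1+544/29301) = 591/625 ≈ 0.945600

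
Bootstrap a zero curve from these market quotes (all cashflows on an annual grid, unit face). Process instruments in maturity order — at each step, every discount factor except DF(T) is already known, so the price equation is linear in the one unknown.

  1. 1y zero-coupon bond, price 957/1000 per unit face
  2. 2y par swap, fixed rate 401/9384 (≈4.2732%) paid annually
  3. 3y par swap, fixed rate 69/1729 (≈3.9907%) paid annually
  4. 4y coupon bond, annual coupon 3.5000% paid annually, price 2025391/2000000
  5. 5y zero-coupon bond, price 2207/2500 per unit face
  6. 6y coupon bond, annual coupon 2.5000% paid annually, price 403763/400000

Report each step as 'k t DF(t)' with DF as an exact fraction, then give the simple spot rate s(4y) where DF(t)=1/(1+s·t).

1 1 957/1000
2 2 4599/5000
3 3 556/625
4 4 8849/10000
5 5 2207/2500
6 6 4371/5000
s(4y) = (1/(8849/10000) − 1)/(4) = 1151/35396 ≈ 3.2518%

step 1 [1y] zero: DF = P = 957/1000 ≈ 0.957000
step 2 [2y] swap r/1=401/9384: DF=(1 − 401/9384·(0.957000))/(1+401/9384) = 4599/5000 ≈ 0.919800
step 3 [3y] swap r/1=69/1729: DF=(1 − 69/1729·(0.957000+0.919800))/(1+69/1729) = 556/625 ≈ 0.889600
step 4 [4y] bond c/1=7/200: DF=(2025391/2000000 − 7/200·(0.957000+0.919800+0.889600))/(1+7/200) = 8849/10000 ≈ 0.884900
step 5 [5y] zero: DF = P = 2207/2500 ≈ 0.882800
step 6 [6y] bond c/1=1/40: DF=(403763/400000 − 1/40·(0.957000+0.919800+0.889600+0.884900+0.882800))/(1+1/40) = 4371/5000 ≈ 0.874200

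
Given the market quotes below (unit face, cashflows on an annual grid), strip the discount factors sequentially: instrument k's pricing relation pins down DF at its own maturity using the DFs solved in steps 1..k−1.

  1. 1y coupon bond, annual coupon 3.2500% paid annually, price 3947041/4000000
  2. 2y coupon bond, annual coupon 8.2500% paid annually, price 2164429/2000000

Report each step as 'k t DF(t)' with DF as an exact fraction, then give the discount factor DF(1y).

step 1 [1y] bond c/1=13/400: DF=(3947041/4000000 − 13/400·(0))/(1+13/400) = 9557/10000 ≈ 0.955700
step 2 [2y] bond c/1=33/400: DF=(2164429/2000000 − 33/400·(0.955700))/(1+33/400) = 9269/10000 ≈ 0.926900

1 1 9557/10000
2 2 9269/10000
DF(1y) = 9557/10000 ≈ 0.955700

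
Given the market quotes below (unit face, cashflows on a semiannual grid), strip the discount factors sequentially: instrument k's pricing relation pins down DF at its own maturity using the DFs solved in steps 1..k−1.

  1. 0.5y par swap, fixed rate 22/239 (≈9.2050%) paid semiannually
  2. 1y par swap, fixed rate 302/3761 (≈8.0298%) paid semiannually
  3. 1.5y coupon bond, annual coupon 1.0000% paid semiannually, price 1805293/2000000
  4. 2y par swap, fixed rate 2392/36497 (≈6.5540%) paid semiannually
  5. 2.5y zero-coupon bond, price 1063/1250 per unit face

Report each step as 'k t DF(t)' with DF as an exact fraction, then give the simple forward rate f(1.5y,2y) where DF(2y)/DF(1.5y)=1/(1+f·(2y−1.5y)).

step 1 [0.5y] swap r/2=11/239: DF=(1 − 11/239·(0))/(1+11/239) = 239/250 ≈ 0.956000
step 2 [1y] swap r/2=151/3761: DF=(1 − 151/3761·(0.956000))/(1+151/3761) = 1849/2000 ≈ 0.924500
step 3 [1.5y] bond c/2=1/200: DF=(1805293/2000000 − 1/200·(0.956000+0.924500))/(1+1/200) = 1111/1250 ≈ 0.888800
step 4 [2y] swap r/2=1196/36497: DF=(1 − 1196/36497·(0.956000+0.924500+0.888800))/(1+1196/36497) = 2201/2500 ≈ 0.880400
step 5 [2.5y] zero: DF = P = 1063/1250 ≈ 0.850400

1 1/2 239/250
2 1 1849/2000
3 3/2 1111/1250
4 2 2201/2500
5 5/2 1063/1250
f(1.5y,2y) = ((1111/1250)/(2201/2500) − 1)/(1/2) = 42/2201 ≈ 1.9082%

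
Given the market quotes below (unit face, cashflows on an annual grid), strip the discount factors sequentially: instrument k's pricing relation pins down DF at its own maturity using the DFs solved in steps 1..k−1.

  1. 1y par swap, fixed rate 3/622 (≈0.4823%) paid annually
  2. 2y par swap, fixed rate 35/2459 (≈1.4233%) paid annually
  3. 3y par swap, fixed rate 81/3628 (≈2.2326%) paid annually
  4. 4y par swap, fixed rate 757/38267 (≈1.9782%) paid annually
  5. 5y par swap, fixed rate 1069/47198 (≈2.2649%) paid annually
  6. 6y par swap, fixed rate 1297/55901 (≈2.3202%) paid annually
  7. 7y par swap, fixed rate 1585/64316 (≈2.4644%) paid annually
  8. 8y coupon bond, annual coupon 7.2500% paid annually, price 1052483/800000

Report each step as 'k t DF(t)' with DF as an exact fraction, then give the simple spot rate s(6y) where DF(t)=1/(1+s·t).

1 1 622/625
2 2 243/250
3 3 1169/1250
4 4 9243/10000
5 5 8931/10000
6 6 8703/10000
7 7 1683/2000
8 8 7919/10000
s(6y) = (1/(8703/10000) − 1)/(6) = 1297/52218 ≈ 2.4838%

step 1 [1y] swap r/1=3/622: DF=(1 − 3/622·(0))/(1+3/622) = 622/625 ≈ 0.995200
step 2 [2y] swap r/1=35/2459: DF=(1 − 35/2459·(0.995200))/(1+35/2459) = 243/250 ≈ 0.972000
step 3 [3y] swap r/1=81/3628: DF=(1 − 81/3628·(0.995200+0.972000))/(1+81/3628) = 1169/1250 ≈ 0.935200
step 4 [4y] swap r/1=757/38267: DF=(1 − 757/38267·(0.995200+0.972000+0.935200))/(1+757/38267) = 9243/10000 ≈ 0.924300
step 5 [5y] swap r/1=1069/47198: DF=(1 − 1069/47198·(0.995200+0.972000+0.935200+0.924300))/(1+1069/47198) = 8931/10000 ≈ 0.893100
step 6 [6y] swap r/1=1297/55901: DF=(1 − 1297/55901·(0.995200+0.972000+0.935200+0.924300+0.893100))/(1+1297/55901) = 8703/10000 ≈ 0.870300
step 7 [7y] swap r/1=1585/64316: DF=(1 − 1585/64316·(0.995200+0.972000+0.935200+0.924300+0.893100+0.870300))/(1+1585/64316) = 1683/2000 ≈ 0.841500
step 8 [8y] bond c/1=29/400: DF=(1052483/800000 − 29/400·(0.995200+0.972000+0.935200+0.924300+0.893100+0.870300+0.841500))/(1+29/400) = 7919/10000 ≈ 0.791900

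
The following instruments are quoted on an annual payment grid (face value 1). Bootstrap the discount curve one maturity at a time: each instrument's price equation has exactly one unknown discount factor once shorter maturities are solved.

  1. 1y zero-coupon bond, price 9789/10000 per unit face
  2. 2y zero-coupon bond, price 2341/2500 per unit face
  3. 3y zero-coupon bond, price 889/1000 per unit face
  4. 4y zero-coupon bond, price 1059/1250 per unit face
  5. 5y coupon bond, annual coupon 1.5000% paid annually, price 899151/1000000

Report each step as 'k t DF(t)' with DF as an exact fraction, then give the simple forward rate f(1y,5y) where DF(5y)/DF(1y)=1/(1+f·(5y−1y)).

1 1 9789/10000
2 2 2341/2500
3 3 889/1000
4 4 1059/1250
5 5 8319/10000
f(1y,5y) = ((9789/10000)/(8319/10000) − 1)/(4) = 245/5546 ≈ 4.4176%

step 1 [1y] zero: DF = P = 9789/10000 ≈ 0.978900
step 2 [2y] zero: DF = P = 2341/2500 ≈ 0.936400
step 3 [3y] zero: DF = P = 889/1000 ≈ 0.889000
step 4 [4y] zero: DF = P = 1059/1250 ≈ 0.847200
step 5 [5y] bond c/1=3/200: DF=(899151/1000000 − 3/200·(0.978900+0.936400+0.889000+0.847200))/(1+3/200) = 8319/10000 ≈ 0.831900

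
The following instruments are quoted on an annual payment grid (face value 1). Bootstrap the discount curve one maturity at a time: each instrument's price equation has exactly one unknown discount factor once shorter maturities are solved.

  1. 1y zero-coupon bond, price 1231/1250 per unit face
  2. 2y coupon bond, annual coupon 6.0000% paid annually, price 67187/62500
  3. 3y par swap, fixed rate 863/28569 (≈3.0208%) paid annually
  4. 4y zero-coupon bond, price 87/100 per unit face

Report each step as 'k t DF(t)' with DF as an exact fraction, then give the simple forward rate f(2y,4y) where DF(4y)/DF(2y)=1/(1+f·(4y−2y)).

1 1 1231/1250
2 2 599/625
3 3 9137/10000
4 4 87/100
f(2y,4y) = ((599/625)/(87/100) − 1)/(2) = 221/4350 ≈ 5.0805%

step 1 [1y] zero: DF = P = 1231/1250 ≈ 0.984800
step 2 [2y] bond c/1=3/50: DF=(67187/62500 − 3/50·(0.984800))/(1+3/50) = 599/625 ≈ 0.958400
step 3 [3y] swap r/1=863/28569: DF=(1 − 863/28569·(0.984800+0.958400))/(1+863/28569) = 9137/10000 ≈ 0.913700
step 4 [4y] zero: DF = P = 87/100 ≈ 0.870000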